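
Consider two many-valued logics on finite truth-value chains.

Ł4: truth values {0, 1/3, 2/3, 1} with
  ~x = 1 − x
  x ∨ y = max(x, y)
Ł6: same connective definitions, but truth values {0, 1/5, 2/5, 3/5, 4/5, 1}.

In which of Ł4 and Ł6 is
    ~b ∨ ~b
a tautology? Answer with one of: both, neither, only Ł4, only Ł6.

In Ł4: at b = 1/3 the value is 2/3 — not a tautology.
In Ł6: at b = 1/5 the value is 4/5 — not a tautology.

neither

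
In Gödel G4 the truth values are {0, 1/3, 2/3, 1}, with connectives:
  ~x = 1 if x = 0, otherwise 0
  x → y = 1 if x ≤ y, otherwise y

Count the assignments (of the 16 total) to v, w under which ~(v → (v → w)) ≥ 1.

3

v = 0, w = 0 ↦ 0  <
v = 0, w = 1/3 ↦ 0  <
v = 0, w = 2/3 ↦ 0  <
v = 0, w = 1 ↦ 0  <
v = 1/3, w = 0 ↦ 1  ≥
v = 1/3, w = 1/3 ↦ 0  <
v = 1/3, w = 2/3 ↦ 0  <
v = 1/3, w = 1 ↦ 0  <
v = 2/3, w = 0 ↦ 1  ≥
v = 2/3, w = 1/3 ↦ 0  <
v = 2/3, w = 2/3 ↦ 0  <
v = 2/3, w = 1 ↦ 0  <
v = 1, w = 0 ↦ 1  ≥
v = 1, w = 1/3 ↦ 0  <
v = 1, w = 2/3 ↦ 0  <
v = 1, w = 1 ↦ 0  <
So 3 of the 16 assignments meet the threshold.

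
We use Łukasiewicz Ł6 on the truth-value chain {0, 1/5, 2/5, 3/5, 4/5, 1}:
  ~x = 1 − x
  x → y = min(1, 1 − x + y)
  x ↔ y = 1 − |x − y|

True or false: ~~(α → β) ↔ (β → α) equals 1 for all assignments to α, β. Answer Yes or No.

Counterexample: take α = 0, β = 1/5.
α → β = 0 → 1/5 = 1
~(α → β) = ~1 = 0
~~(α → β) = ~0 = 1
β → α = 1/5 → 0 = 4/5
~~(α → β) ↔ (β → α) = 1 ↔ 4/5 = 4/5
This gives 4/5 ≠ 1.

No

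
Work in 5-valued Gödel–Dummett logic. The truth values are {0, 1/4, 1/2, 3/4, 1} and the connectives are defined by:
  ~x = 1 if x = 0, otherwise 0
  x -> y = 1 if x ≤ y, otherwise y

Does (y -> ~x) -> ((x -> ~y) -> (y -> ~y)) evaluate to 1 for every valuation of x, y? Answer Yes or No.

No

Counterexample: take x = 0, y = 1/4.
~x = ~0 = 1
y -> ~x = 1/4 -> 1 = 1
~y = ~1/4 = 0
x -> ~y = 0 -> 0 = 1
~y = ~1/4 = 0
y -> ~y = 1/4 -> 0 = 0
(x -> ~y) -> (y -> ~y) = 1 -> 0 = 0
(y -> ~x) -> ((x -> ~y) -> (y -> ~y)) = 1 -> 0 = 0
This gives 0 ≠ 1.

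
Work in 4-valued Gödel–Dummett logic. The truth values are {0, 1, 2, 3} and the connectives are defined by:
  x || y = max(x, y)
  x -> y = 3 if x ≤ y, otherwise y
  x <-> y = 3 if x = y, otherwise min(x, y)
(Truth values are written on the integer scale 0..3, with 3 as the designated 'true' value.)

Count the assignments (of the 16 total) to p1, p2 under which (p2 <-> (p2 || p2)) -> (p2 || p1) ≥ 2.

12

p1 = 0, p2 = 0 ↦ 0  <
p1 = 0, p2 = 1 ↦ 1  <
p1 = 0, p2 = 2 ↦ 2  ≥
p1 = 0, p2 = 3 ↦ 3  ≥
p1 = 1, p2 = 0 ↦ 1  <
p1 = 1, p2 = 1 ↦ 1  <
p1 = 1, p2 = 2 ↦ 2  ≥
p1 = 1, p2 = 3 ↦ 3  ≥
p1 = 2, p2 = 0 ↦ 2  ≥
p1 = 2, p2 = 1 ↦ 2  ≥
p1 = 2, p2 = 2 ↦ 2  ≥
p1 = 2, p2 = 3 ↦ 3  ≥
p1 = 3, p2 = 0 ↦ 3  ≥
p1 = 3, p2 = 1 ↦ 3  ≥
p1 = 3, p2 = 2 ↦ 3  ≥
p1 = 3, p2 = 3 ↦ 3  ≥
So 12 of the 16 assignments meet the threshold.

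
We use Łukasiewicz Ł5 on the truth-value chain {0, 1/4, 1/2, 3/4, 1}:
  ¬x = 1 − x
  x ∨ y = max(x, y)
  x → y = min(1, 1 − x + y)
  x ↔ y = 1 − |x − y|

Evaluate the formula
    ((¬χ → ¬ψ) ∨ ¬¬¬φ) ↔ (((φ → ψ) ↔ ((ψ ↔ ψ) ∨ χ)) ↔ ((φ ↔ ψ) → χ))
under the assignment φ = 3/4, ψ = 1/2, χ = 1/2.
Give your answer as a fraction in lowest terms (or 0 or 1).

1

¬χ = ¬1/2 = 1/2
¬ψ = ¬1/2 = 1/2
¬χ → ¬ψ = 1/2 → 1/2 = 1
¬φ = ¬3/4 = 1/4
¬¬φ = ¬1/4 = 3/4
¬¬¬φ = ¬3/4 = 1/4
(¬χ → ¬ψ) ∨ ¬¬¬φ = 1 ∨ 1/4 = 1
φ → ψ = 3/4 → 1/2 = 3/4
ψ ↔ ψ = 1/2 ↔ 1/2 = 1
(ψ ↔ ψ) ∨ χ = 1 ∨ 1/2 = 1
(φ → ψ) ↔ ((ψ ↔ ψ) ∨ χ) = 3/4 ↔ 1 = 3/4
φ ↔ ψ = 3/4 ↔ 1/2 = 3/4
(φ ↔ ψ) → χ = 3/4 → 1/2 = 3/4
((φ → ψ) ↔ ((ψ ↔ ψ) ∨ χ)) ↔ ((φ ↔ ψ) → χ) = 3/4 ↔ 3/4 = 1
((¬χ → ¬ψ) ∨ ¬¬¬φ) ↔ (((φ → ψ) ↔ ((ψ ↔ ψ) ∨ χ)) ↔ ((φ ↔ ψ) → χ)) = 1 ↔ 1 = 1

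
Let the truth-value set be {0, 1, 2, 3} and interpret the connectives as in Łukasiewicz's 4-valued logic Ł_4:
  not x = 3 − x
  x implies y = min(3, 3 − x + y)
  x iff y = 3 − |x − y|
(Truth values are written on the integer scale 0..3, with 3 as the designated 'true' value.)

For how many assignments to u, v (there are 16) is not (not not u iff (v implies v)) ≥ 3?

4

u = 0, v = 0 ↦ 3  ≥
u = 0, v = 1 ↦ 3  ≥
u = 0, v = 2 ↦ 3  ≥
u = 0, v = 3 ↦ 3  ≥
u = 1, v = 0 ↦ 2  <
u = 1, v = 1 ↦ 2  <
u = 1, v = 2 ↦ 2  <
u = 1, v = 3 ↦ 2  <
u = 2, v = 0 ↦ 1  <
u = 2, v = 1 ↦ 1  <
u = 2, v = 2 ↦ 1  <
u = 2, v = 3 ↦ 1  <
u = 3, v = 0 ↦ 0  <
u = 3, v = 1 ↦ 0  <
u = 3, v = 2 ↦ 0  <
u = 3, v = 3 ↦ 0  <
So 4 of the 16 assignments meet the threshold.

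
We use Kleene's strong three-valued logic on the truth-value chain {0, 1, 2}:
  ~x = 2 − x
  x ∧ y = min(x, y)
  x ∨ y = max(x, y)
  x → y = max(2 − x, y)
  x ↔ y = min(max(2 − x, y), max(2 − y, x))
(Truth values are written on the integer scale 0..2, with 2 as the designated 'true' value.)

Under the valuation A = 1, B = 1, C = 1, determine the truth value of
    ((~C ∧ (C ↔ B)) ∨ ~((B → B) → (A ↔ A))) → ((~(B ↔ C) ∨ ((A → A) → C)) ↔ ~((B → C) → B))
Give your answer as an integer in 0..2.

1

~C = ~1 = 1
C ↔ B = 1 ↔ 1 = 1
~C ∧ (C ↔ B) = 1 ∧ 1 = 1
B → B = 1 → 1 = 1
A ↔ A = 1 ↔ 1 = 1
(B → B) → (A ↔ A) = 1 → 1 = 1
~((B → B) → (A ↔ A)) = ~1 = 1
(~C ∧ (C ↔ B)) ∨ ~((B → B) → (A ↔ A)) = 1 ∨ 1 = 1
B ↔ C = 1 ↔ 1 = 1
~(B ↔ C) = ~1 = 1
A → A = 1 → 1 = 1
(A → A) → C = 1 → 1 = 1
~(B ↔ C) ∨ ((A → A) → C) = 1 ∨ 1 = 1
B → C = 1 → 1 = 1
(B → C) → B = 1 → 1 = 1
~((B → C) → B) = ~1 = 1
(~(B ↔ C) ∨ ((A → A) → C)) ↔ ~((B → C) → B) = 1 ↔ 1 = 1
((~C ∧ (C ↔ B)) ∨ ~((B → B) → (A ↔ A))) → ((~(B ↔ C) ∨ ((A → A) → C)) ↔ ~((B → C) → B)) = 1 → 1 = 1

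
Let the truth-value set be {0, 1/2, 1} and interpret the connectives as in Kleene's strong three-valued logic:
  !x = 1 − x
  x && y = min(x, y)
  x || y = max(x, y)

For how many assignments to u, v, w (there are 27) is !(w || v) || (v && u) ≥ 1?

value 1: 6 assignments (counts)
value 1/2: 14 assignments
value 0: 7 assignments
So 6 of the 27 assignments meet the threshold.

6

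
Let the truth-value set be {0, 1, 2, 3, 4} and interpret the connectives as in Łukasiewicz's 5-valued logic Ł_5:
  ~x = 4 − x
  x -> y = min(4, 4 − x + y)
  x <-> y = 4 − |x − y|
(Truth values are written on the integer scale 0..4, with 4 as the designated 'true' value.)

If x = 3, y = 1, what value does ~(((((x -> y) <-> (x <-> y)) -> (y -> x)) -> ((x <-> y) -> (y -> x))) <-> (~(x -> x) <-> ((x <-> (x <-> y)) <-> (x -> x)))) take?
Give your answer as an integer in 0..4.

x -> y = 3 -> 1 = 2
x <-> y = 3 <-> 1 = 2
(x -> y) <-> (x <-> y) = 2 <-> 2 = 4
y -> x = 1 -> 3 = 4
((x -> y) <-> (x <-> y)) -> (y -> x) = 4 -> 4 = 4
x <-> y = 3 <-> 1 = 2
y -> x = 1 -> 3 = 4
(x <-> y) -> (y -> x) = 2 -> 4 = 4
(((x -> y) <-> (x <-> y)) -> (y -> x)) -> ((x <-> y) -> (y -> x)) = 4 -> 4 = 4
x -> x = 3 -> 3 = 4
~(x -> x) = ~4 = 0
x <-> y = 3 <-> 1 = 2
x <-> (x <-> y) = 3 <-> 2 = 3
x -> x = 3 -> 3 = 4
(x <-> (x <-> y)) <-> (x -> x) = 3 <-> 4 = 3
~(x -> x) <-> ((x <-> (x <-> y)) <-> (x -> x)) = 0 <-> 3 = 1
((((x -> y) <-> (x <-> y)) -> (y -> x)) -> ((x <-> y) -> (y -> x))) <-> (~(x -> x) <-> ((x <-> (x <-> y)) <-> (x -> x))) = 4 <-> 1 = 1
~(((((x -> y) <-> (x <-> y)) -> (y -> x)) -> ((x <-> y) -> (y -> x))) <-> (~(x -> x) <-> ((x <-> (x <-> y)) <-> (x -> x)))) = ~1 = 3

3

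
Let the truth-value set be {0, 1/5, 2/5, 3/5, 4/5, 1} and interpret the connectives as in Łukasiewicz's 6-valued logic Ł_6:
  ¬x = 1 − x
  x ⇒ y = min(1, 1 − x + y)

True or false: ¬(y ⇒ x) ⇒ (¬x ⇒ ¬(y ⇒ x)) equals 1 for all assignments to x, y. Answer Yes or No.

Yes

At x = 2/5, y = 3/5, for instance:
y ⇒ x = 3/5 ⇒ 2/5 = 4/5
¬(y ⇒ x) = ¬4/5 = 1/5
¬x = ¬2/5 = 3/5
¬x ⇒ ¬(y ⇒ x) = 3/5 ⇒ 1/5 = 3/5
¬(y ⇒ x) ⇒ (¬x ⇒ ¬(y ⇒ x)) = 1/5 ⇒ 3/5 = 1
and checking the remaining 35 assignments likewise gives ≥ 1 in every case.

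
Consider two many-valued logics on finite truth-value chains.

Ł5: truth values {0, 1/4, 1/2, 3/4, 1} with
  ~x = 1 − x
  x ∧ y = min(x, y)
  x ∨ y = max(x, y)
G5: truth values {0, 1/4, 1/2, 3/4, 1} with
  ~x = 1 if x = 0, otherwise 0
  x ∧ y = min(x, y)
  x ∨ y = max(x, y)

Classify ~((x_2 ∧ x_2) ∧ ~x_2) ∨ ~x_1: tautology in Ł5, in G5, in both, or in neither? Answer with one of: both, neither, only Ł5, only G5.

In Ł5: at x_1 = 1/4, x_2 = 1/4 the value is 3/4 — not a tautology.
In G5: every assignment gives 1 — tautology.

only G5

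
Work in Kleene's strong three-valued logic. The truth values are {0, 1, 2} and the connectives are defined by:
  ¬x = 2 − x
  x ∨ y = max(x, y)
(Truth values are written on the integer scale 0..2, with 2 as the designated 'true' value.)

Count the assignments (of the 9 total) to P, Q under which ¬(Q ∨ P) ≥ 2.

P = 0, Q = 0 ↦ 2  ≥
P = 0, Q = 1 ↦ 1  <
P = 0, Q = 2 ↦ 0  <
P = 1, Q = 0 ↦ 1  <
P = 1, Q = 1 ↦ 1  <
P = 1, Q = 2 ↦ 0  <
P = 2, Q = 0 ↦ 0  <
P = 2, Q = 1 ↦ 0  <
P = 2, Q = 2 ↦ 0  <
So 1 of the 9 assignments meets the threshold.

1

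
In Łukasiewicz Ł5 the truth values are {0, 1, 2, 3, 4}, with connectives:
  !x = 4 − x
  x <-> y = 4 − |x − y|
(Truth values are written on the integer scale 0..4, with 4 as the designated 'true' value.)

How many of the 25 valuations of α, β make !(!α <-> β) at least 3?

value 4: 2 assignments (counts)
value 3: 4 assignments (counts)
value 2: 6 assignments
value 1: 8 assignments
value 0: 5 assignments
So 6 of the 25 assignments meet the threshold.

6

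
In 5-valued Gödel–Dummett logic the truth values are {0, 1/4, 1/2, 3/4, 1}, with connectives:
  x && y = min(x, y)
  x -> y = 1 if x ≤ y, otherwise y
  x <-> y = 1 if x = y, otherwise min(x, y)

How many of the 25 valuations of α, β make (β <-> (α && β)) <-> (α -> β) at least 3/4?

value 1: 5 assignments (counts)
value 3/4: 2 assignments (counts)
value 1/2: 4 assignments
value 1/4: 6 assignments
value 0: 8 assignments
So 7 of the 25 assignments meet the threshold.

7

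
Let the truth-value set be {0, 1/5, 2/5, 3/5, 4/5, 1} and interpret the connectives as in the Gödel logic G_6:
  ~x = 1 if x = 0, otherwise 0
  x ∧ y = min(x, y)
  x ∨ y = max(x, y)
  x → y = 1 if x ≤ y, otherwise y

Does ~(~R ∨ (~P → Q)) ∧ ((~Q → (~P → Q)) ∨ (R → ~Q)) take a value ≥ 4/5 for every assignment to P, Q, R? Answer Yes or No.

Counterexample: take P = 0, Q = 0, R = 0.
~R = ~0 = 1
~P = ~0 = 1
~P → Q = 1 → 0 = 0
~R ∨ (~P → Q) = 1 ∨ 0 = 1
~(~R ∨ (~P → Q)) = ~1 = 0
~Q = ~0 = 1
~P = ~0 = 1
~P → Q = 1 → 0 = 0
~Q → (~P → Q) = 1 → 0 = 0
~Q = ~0 = 1
R → ~Q = 0 → 1 = 1
(~Q → (~P → Q)) ∨ (R → ~Q) = 0 ∨ 1 = 1
~(~R ∨ (~P → Q)) ∧ ((~Q → (~P → Q)) ∨ (R → ~Q)) = 0 ∧ 1 = 0
This gives 0, which is below 4/5.

No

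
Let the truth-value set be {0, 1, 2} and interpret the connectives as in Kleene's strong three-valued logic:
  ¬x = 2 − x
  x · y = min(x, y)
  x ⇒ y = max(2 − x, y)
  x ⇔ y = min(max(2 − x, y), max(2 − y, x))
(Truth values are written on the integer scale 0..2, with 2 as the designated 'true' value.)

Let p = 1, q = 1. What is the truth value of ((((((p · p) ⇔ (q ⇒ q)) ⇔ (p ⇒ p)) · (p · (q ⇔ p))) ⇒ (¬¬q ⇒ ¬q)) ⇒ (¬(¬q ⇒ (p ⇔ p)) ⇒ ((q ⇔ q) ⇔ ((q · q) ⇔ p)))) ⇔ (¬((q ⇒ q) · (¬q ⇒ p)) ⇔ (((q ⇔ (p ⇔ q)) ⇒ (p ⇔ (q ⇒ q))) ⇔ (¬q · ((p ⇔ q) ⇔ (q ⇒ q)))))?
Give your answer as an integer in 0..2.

1

p · p = 1 · 1 = 1
q ⇒ q = 1 ⇒ 1 = 1
(p · p) ⇔ (q ⇒ q) = 1 ⇔ 1 = 1
p ⇒ p = 1 ⇒ 1 = 1
((p · p) ⇔ (q ⇒ q)) ⇔ (p ⇒ p) = 1 ⇔ 1 = 1
q ⇔ p = 1 ⇔ 1 = 1
p · (q ⇔ p) = 1 · 1 = 1
(((p · p) ⇔ (q ⇒ q)) ⇔ (p ⇒ p)) · (p · (q ⇔ p)) = 1 · 1 = 1
¬q = ¬1 = 1
¬¬q = ¬1 = 1
¬q = ¬1 = 1
¬¬q ⇒ ¬q = 1 ⇒ 1 = 1
((((p · p) ⇔ (q ⇒ q)) ⇔ (p ⇒ p)) · (p · (q ⇔ p))) ⇒ (¬¬q ⇒ ¬q) = 1 ⇒ 1 = 1
¬q = ¬1 = 1
p ⇔ p = 1 ⇔ 1 = 1
¬q ⇒ (p ⇔ p) = 1 ⇒ 1 = 1
¬(¬q ⇒ (p ⇔ p)) = ¬1 = 1
q ⇔ q = 1 ⇔ 1 = 1
q · q = 1 · 1 = 1
(q · q) ⇔ p = 1 ⇔ 1 = 1
(q ⇔ q) ⇔ ((q · q) ⇔ p) = 1 ⇔ 1 = 1
¬(¬q ⇒ (p ⇔ p)) ⇒ ((q ⇔ q) ⇔ ((q · q) ⇔ p)) = 1 ⇒ 1 = 1
(((((p · p) ⇔ (q ⇒ q)) ⇔ (p ⇒ p)) · (p · (q ⇔ p))) ⇒ (¬¬q ⇒ ¬q)) ⇒ (¬(¬q ⇒ (p ⇔ p)) ⇒ ((q ⇔ q) ⇔ ((q · q) ⇔ p))) = 1 ⇒ 1 = 1
q ⇒ q = 1 ⇒ 1 = 1
¬q = ¬1 = 1
¬q ⇒ p = 1 ⇒ 1 = 1
(q ⇒ q) · (¬q ⇒ p) = 1 · 1 = 1
¬((q ⇒ q) · (¬q ⇒ p)) = ¬1 = 1
p ⇔ q = 1 ⇔ 1 = 1
q ⇔ (p ⇔ q) = 1 ⇔ 1 = 1
q ⇒ q = 1 ⇒ 1 = 1
p ⇔ (q ⇒ q) = 1 ⇔ 1 = 1
(q ⇔ (p ⇔ q)) ⇒ (p ⇔ (q ⇒ q)) = 1 ⇒ 1 = 1
¬q = ¬1 = 1
p ⇔ q = 1 ⇔ 1 = 1
q ⇒ q = 1 ⇒ 1 = 1
(p ⇔ q) ⇔ (q ⇒ q) = 1 ⇔ 1 = 1
¬q · ((p ⇔ q) ⇔ (q ⇒ q)) = 1 · 1 = 1
((q ⇔ (p ⇔ q)) ⇒ (p ⇔ (q ⇒ q))) ⇔ (¬q · ((p ⇔ q) ⇔ (q ⇒ q))) = 1 ⇔ 1 = 1
¬((q ⇒ q) · (¬q ⇒ p)) ⇔ (((q ⇔ (p ⇔ q)) ⇒ (p ⇔ (q ⇒ q))) ⇔ (¬q · ((p ⇔ q) ⇔ (q ⇒ q)))) = 1 ⇔ 1 = 1
((((((p · p) ⇔ (q ⇒ q)) ⇔ (p ⇒ p)) · (p · (q ⇔ p))) ⇒ (¬¬q ⇒ ¬q)) ⇒ (¬(¬q ⇒ (p ⇔ p)) ⇒ ((q ⇔ q) ⇔ ((q · q) ⇔ p)))) ⇔ (¬((q ⇒ q) · (¬q ⇒ p)) ⇔ (((q ⇔ (p ⇔ q)) ⇒ (p ⇔ (q ⇒ q))) ⇔ (¬q · ((p ⇔ q) ⇔ (q ⇒ q))))) = 1 ⇔ 1 = 1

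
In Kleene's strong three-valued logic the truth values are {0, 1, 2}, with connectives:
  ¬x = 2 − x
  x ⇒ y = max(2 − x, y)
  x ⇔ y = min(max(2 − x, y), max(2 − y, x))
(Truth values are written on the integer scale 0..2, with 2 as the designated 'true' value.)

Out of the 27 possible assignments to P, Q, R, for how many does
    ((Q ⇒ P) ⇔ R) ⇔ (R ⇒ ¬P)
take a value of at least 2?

2

value 2: 2 assignments (counts)
value 1: 16 assignments
value 0: 9 assignments
So 2 of the 27 assignments meet the threshold.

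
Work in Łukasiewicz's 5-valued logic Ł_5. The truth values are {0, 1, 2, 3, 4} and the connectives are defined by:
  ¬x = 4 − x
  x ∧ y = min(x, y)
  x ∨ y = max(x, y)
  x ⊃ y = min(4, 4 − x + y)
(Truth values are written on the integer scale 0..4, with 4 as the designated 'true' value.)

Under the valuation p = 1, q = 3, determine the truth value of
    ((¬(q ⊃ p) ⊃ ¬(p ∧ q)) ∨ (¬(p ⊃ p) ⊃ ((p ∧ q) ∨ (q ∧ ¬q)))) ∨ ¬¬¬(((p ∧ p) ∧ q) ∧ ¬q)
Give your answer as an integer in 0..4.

q ⊃ p = 3 ⊃ 1 = 2
¬(q ⊃ p) = ¬2 = 2
p ∧ q = 1 ∧ 3 = 1
¬(p ∧ q) = ¬1 = 3
¬(q ⊃ p) ⊃ ¬(p ∧ q) = 2 ⊃ 3 = 4
p ⊃ p = 1 ⊃ 1 = 4
¬(p ⊃ p) = ¬4 = 0
p ∧ q = 1 ∧ 3 = 1
¬q = ¬3 = 1
q ∧ ¬q = 3 ∧ 1 = 1
(p ∧ q) ∨ (q ∧ ¬q) = 1 ∨ 1 = 1
¬(p ⊃ p) ⊃ ((p ∧ q) ∨ (q ∧ ¬q)) = 0 ⊃ 1 = 4
(¬(q ⊃ p) ⊃ ¬(p ∧ q)) ∨ (¬(p ⊃ p) ⊃ ((p ∧ q) ∨ (q ∧ ¬q))) = 4 ∨ 4 = 4
p ∧ p = 1 ∧ 1 = 1
(p ∧ p) ∧ q = 1 ∧ 3 = 1
¬q = ¬3 = 1
((p ∧ p) ∧ q) ∧ ¬q = 1 ∧ 1 = 1
¬(((p ∧ p) ∧ q) ∧ ¬q) = ¬1 = 3
¬¬(((p ∧ p) ∧ q) ∧ ¬q) = ¬3 = 1
¬¬¬(((p ∧ p) ∧ q) ∧ ¬q) = ¬1 = 3
((¬(q ⊃ p) ⊃ ¬(p ∧ q)) ∨ (¬(p ⊃ p) ⊃ ((p ∧ q) ∨ (q ∧ ¬q)))) ∨ ¬¬¬(((p ∧ p) ∧ q) ∧ ¬q) = 4 ∨ 3 = 4

4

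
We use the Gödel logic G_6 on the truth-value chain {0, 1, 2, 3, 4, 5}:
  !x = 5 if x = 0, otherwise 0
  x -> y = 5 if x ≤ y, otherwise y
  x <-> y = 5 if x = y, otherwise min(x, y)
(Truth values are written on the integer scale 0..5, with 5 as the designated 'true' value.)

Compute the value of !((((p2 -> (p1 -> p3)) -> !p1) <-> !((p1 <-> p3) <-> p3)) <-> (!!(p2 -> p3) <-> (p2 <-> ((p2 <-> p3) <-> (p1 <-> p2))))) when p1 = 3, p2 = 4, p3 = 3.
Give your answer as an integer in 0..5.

0

p1 -> p3 = 3 -> 3 = 5
p2 -> (p1 -> p3) = 4 -> 5 = 5
!p1 = !3 = 0
(p2 -> (p1 -> p3)) -> !p1 = 5 -> 0 = 0
p1 <-> p3 = 3 <-> 3 = 5
(p1 <-> p3) <-> p3 = 5 <-> 3 = 3
!((p1 <-> p3) <-> p3) = !3 = 0
((p2 -> (p1 -> p3)) -> !p1) <-> !((p1 <-> p3) <-> p3) = 0 <-> 0 = 5
p2 -> p3 = 4 -> 3 = 3
!(p2 -> p3) = !3 = 0
!!(p2 -> p3) = !0 = 5
p2 <-> p3 = 4 <-> 3 = 3
p1 <-> p2 = 3 <-> 4 = 3
(p2 <-> p3) <-> (p1 <-> p2) = 3 <-> 3 = 5
p2 <-> ((p2 <-> p3) <-> (p1 <-> p2)) = 4 <-> 5 = 4
!!(p2 -> p3) <-> (p2 <-> ((p2 <-> p3) <-> (p1 <-> p2))) = 5 <-> 4 = 4
(((p2 -> (p1 -> p3)) -> !p1) <-> !((p1 <-> p3) <-> p3)) <-> (!!(p2 -> p3) <-> (p2 <-> ((p2 <-> p3) <-> (p1 <-> p2)))) = 5 <-> 4 = 4
!((((p2 -> (p1 -> p3)) -> !p1) <-> !((p1 <-> p3) <-> p3)) <-> (!!(p2 -> p3) <-> (p2 <-> ((p2 <-> p3) <-> (p1 <-> p2))))) = !4 = 0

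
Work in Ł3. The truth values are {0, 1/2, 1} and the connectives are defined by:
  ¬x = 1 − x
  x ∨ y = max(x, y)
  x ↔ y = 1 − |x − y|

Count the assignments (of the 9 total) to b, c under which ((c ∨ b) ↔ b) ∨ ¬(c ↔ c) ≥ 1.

b = 0, c = 0 ↦ 1  ≥
b = 0, c = 1/2 ↦ 1/2  <
b = 0, c = 1 ↦ 0  <
b = 1/2, c = 0 ↦ 1  ≥
b = 1/2, c = 1/2 ↦ 1  ≥
b = 1/2, c = 1 ↦ 1/2  <
b = 1, c = 0 ↦ 1  ≥
b = 1, c = 1/2 ↦ 1  ≥
b = 1, c = 1 ↦ 1  ≥
So 6 of the 9 assignments meet the threshold.

6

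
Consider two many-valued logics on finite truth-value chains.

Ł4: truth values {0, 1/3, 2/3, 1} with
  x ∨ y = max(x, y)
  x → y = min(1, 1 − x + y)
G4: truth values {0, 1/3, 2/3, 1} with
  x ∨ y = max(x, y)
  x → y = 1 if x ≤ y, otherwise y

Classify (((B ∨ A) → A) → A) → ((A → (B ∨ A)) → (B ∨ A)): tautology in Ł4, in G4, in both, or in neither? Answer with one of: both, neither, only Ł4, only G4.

only Ł4

In Ł4: every assignment gives 1 — tautology.
In G4: at A = 0, B = 1/3 the value is 1/3 — not a tautology.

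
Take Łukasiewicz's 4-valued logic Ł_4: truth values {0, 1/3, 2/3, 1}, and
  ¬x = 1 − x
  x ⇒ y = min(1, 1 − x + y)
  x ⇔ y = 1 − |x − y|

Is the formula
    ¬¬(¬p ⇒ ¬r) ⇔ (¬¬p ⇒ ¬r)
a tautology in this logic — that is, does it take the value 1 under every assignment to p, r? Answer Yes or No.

Counterexample: take p = 0, r = 1/3.
¬p = ¬0 = 1
¬r = ¬1/3 = 2/3
¬p ⇒ ¬r = 1 ⇒ 2/3 = 2/3
¬(¬p ⇒ ¬r) = ¬2/3 = 1/3
¬¬(¬p ⇒ ¬r) = ¬1/3 = 2/3
¬p = ¬0 = 1
¬¬p = ¬1 = 0
¬r = ¬1/3 = 2/3
¬¬p ⇒ ¬r = 0 ⇒ 2/3 = 1
¬¬(¬p ⇒ ¬r) ⇔ (¬¬p ⇒ ¬r) = 2/3 ⇔ 1 = 2/3
This gives 2/3 ≠ 1.

No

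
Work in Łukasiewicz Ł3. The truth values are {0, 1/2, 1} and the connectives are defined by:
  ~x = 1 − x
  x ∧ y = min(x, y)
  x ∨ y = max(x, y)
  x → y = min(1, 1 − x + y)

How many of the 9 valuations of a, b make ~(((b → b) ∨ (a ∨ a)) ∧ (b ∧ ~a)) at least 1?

a = 0, b = 0 ↦ 1  ≥
a = 0, b = 1/2 ↦ 1/2  <
a = 0, b = 1 ↦ 0  <
a = 1/2, b = 0 ↦ 1  ≥
a = 1/2, b = 1/2 ↦ 1/2  <
a = 1/2, b = 1 ↦ 1/2  <
a = 1, b = 0 ↦ 1  ≥
a = 1, b = 1/2 ↦ 1  ≥
a = 1, b = 1 ↦ 1  ≥
So 5 of the 9 assignments meet the threshold.

5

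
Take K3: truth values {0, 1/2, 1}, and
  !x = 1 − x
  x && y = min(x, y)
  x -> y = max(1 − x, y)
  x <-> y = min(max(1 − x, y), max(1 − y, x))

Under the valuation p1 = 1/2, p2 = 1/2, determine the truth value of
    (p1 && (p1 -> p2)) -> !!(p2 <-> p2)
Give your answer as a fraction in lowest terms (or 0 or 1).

p1 -> p2 = 1/2 -> 1/2 = 1/2
p1 && (p1 -> p2) = 1/2 && 1/2 = 1/2
p2 <-> p2 = 1/2 <-> 1/2 = 1/2
!(p2 <-> p2) = !1/2 = 1/2
!!(p2 <-> p2) = !1/2 = 1/2
(p1 && (p1 -> p2)) -> !!(p2 <-> p2) = 1/2 -> 1/2 = 1/2

1/2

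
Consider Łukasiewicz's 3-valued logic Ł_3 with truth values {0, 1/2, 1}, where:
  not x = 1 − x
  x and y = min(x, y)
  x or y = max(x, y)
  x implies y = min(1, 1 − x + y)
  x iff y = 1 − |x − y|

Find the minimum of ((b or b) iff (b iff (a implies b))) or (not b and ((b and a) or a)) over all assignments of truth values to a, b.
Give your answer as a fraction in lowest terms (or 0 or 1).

Take a = 1/2, b = 0:
b or b = 0 or 0 = 0
a implies b = 1/2 implies 0 = 1/2
b iff (a implies b) = 0 iff 1/2 = 1/2
(b or b) iff (b iff (a implies b)) = 0 iff 1/2 = 1/2
not b = not 0 = 1
b and a = 0 and 1/2 = 0
(b and a) or a = 0 or 1/2 = 1/2
not b and ((b and a) or a) = 1 and 1/2 = 1/2
((b or b) iff (b iff (a implies b))) or (not b and ((b and a) or a)) = 1/2 or 1/2 = 1/2
No assignment yields a value below 1/2, so this is the minimum.

1/2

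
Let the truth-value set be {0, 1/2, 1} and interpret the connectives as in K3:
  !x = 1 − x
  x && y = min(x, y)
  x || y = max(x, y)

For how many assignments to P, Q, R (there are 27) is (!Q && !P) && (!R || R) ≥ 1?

2

value 1: 2 assignments (counts)
value 1/2: 10 assignments
value 0: 15 assignments
So 2 of the 27 assignments meet the threshold.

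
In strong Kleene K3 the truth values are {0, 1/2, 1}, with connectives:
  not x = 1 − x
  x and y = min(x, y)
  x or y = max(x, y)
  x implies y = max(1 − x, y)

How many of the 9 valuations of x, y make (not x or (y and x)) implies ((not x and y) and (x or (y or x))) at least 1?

x = 0, y = 0 ↦ 0  <
x = 0, y = 1/2 ↦ 1/2  <
x = 0, y = 1 ↦ 1  ≥
x = 1/2, y = 0 ↦ 1/2  <
x = 1/2, y = 1/2 ↦ 1/2  <
x = 1/2, y = 1 ↦ 1/2  <
x = 1, y = 0 ↦ 1  ≥
x = 1, y = 1/2 ↦ 1/2  <
x = 1, y = 1 ↦ 0  <
So 2 of the 9 assignments meet the threshold.

2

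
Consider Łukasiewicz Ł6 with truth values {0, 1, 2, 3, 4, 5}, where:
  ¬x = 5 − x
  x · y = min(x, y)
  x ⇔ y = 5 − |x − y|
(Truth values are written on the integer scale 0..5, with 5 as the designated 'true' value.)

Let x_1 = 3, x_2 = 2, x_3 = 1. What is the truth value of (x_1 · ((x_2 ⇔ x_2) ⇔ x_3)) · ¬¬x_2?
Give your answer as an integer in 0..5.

1

x_2 ⇔ x_2 = 2 ⇔ 2 = 5
(x_2 ⇔ x_2) ⇔ x_3 = 5 ⇔ 1 = 1
x_1 · ((x_2 ⇔ x_2) ⇔ x_3) = 3 · 1 = 1
¬x_2 = ¬2 = 3
¬¬x_2 = ¬3 = 2
(x_1 · ((x_2 ⇔ x_2) ⇔ x_3)) · ¬¬x_2 = 1 · 2 = 1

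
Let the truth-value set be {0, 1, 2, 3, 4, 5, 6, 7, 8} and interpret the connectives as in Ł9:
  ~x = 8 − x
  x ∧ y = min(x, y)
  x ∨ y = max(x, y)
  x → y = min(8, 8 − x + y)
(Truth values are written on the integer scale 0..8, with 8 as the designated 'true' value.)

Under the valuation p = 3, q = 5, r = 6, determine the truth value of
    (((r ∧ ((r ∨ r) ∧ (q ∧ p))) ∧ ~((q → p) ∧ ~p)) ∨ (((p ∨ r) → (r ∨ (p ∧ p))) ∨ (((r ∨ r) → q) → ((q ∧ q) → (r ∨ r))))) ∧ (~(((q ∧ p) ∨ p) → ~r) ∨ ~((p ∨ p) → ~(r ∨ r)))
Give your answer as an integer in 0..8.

r ∨ r = 6 ∨ 6 = 6
q ∧ p = 5 ∧ 3 = 3
(r ∨ r) ∧ (q ∧ p) = 6 ∧ 3 = 3
r ∧ ((r ∨ r) ∧ (q ∧ p)) = 6 ∧ 3 = 3
q → p = 5 → 3 = 6
~p = ~3 = 5
(q → p) ∧ ~p = 6 ∧ 5 = 5
~((q → p) ∧ ~p) = ~5 = 3
(r ∧ ((r ∨ r) ∧ (q ∧ p))) ∧ ~((q → p) ∧ ~p) = 3 ∧ 3 = 3
p ∨ r = 3 ∨ 6 = 6
p ∧ p = 3 ∧ 3 = 3
r ∨ (p ∧ p) = 6 ∨ 3 = 6
(p ∨ r) → (r ∨ (p ∧ p)) = 6 → 6 = 8
r ∨ r = 6 ∨ 6 = 6
(r ∨ r) → q = 6 → 5 = 7
q ∧ q = 5 ∧ 5 = 5
r ∨ r = 6 ∨ 6 = 6
(q ∧ q) → (r ∨ r) = 5 → 6 = 8
((r ∨ r) → q) → ((q ∧ q) → (r ∨ r)) = 7 → 8 = 8
((p ∨ r) → (r ∨ (p ∧ p))) ∨ (((r ∨ r) → q) → ((q ∧ q) → (r ∨ r))) = 8 ∨ 8 = 8
((r ∧ ((r ∨ r) ∧ (q ∧ p))) ∧ ~((q → p) ∧ ~p)) ∨ (((p ∨ r) → (r ∨ (p ∧ p))) ∨ (((r ∨ r) → q) → ((q ∧ q) → (r ∨ r)))) = 3 ∨ 8 = 8
q ∧ p = 5 ∧ 3 = 3
(q ∧ p) ∨ p = 3 ∨ 3 = 3
~r = ~6 = 2
((q ∧ p) ∨ p) → ~r = 3 → 2 = 7
~(((q ∧ p) ∨ p) → ~r) = ~7 = 1
p ∨ p = 3 ∨ 3 = 3
r ∨ r = 6 ∨ 6 = 6
~(r ∨ r) = ~6 = 2
(p ∨ p) → ~(r ∨ r) = 3 → 2 = 7
~((p ∨ p) → ~(r ∨ r)) = ~7 = 1
~(((q ∧ p) ∨ p) → ~r) ∨ ~((p ∨ p) → ~(r ∨ r)) = 1 ∨ 1 = 1
(((r ∧ ((r ∨ r) ∧ (q ∧ p))) ∧ ~((q → p) ∧ ~p)) ∨ (((p ∨ r) → (r ∨ (p ∧ p))) ∨ (((r ∨ r) → q) → ((q ∧ q) → (r ∨ r))))) ∧ (~(((q ∧ p) ∨ p) → ~r) ∨ ~((p ∨ p) → ~(r ∨ r))) = 8 ∧ 1 = 1

1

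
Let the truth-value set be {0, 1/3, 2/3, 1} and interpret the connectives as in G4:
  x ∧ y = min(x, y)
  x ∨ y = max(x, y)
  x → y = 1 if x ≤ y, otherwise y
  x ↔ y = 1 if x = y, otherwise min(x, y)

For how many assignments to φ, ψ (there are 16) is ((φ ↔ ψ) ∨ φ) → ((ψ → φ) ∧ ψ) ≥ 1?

φ = 0, ψ = 0 ↦ 0  <
φ = 0, ψ = 1/3 ↦ 1  ≥
φ = 0, ψ = 2/3 ↦ 1  ≥
φ = 0, ψ = 1 ↦ 1  ≥
φ = 1/3, ψ = 0 ↦ 0  <
φ = 1/3, ψ = 1/3 ↦ 1/3  <
φ = 1/3, ψ = 2/3 ↦ 1  ≥
φ = 1/3, ψ = 1 ↦ 1  ≥
φ = 2/3, ψ = 0 ↦ 0  <
φ = 2/3, ψ = 1/3 ↦ 1/3  <
φ = 2/3, ψ = 2/3 ↦ 2/3  <
φ = 2/3, ψ = 1 ↦ 1  ≥
φ = 1, ψ = 0 ↦ 0  <
φ = 1, ψ = 1/3 ↦ 1/3  <
φ = 1, ψ = 2/3 ↦ 2/3  <
φ = 1, ψ = 1 ↦ 1  ≥
So 7 of the 16 assignments meet the threshold.

7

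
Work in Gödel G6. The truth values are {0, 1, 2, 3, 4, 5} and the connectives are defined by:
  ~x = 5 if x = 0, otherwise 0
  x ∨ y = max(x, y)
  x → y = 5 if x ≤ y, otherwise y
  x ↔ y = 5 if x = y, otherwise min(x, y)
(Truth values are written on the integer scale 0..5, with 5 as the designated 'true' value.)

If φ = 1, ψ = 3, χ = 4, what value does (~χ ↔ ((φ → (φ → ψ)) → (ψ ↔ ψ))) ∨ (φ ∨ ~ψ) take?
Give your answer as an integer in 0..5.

~χ = ~4 = 0
φ → ψ = 1 → 3 = 5
φ → (φ → ψ) = 1 → 5 = 5
ψ ↔ ψ = 3 ↔ 3 = 5
(φ → (φ → ψ)) → (ψ ↔ ψ) = 5 → 5 = 5
~χ ↔ ((φ → (φ → ψ)) → (ψ ↔ ψ)) = 0 ↔ 5 = 0
~ψ = ~3 = 0
φ ∨ ~ψ = 1 ∨ 0 = 1
(~χ ↔ ((φ → (φ → ψ)) → (ψ ↔ ψ))) ∨ (φ ∨ ~ψ) = 0 ∨ 1 = 1

1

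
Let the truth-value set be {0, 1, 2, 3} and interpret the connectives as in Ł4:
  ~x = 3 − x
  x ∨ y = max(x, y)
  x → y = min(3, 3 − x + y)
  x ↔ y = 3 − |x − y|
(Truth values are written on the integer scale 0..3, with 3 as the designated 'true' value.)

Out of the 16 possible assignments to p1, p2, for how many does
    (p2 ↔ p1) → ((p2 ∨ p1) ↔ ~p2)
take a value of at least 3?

p1 = 0, p2 = 0 ↦ 0  <
p1 = 0, p2 = 1 ↦ 3  ≥
p1 = 0, p2 = 2 ↦ 3  ≥
p1 = 0, p2 = 3 ↦ 3  ≥
p1 = 1, p2 = 0 ↦ 2  <
p1 = 1, p2 = 1 ↦ 2  <
p1 = 1, p2 = 2 ↦ 3  ≥
p1 = 1, p2 = 3 ↦ 2  <
p1 = 2, p2 = 0 ↦ 3  ≥
p1 = 2, p2 = 1 ↦ 3  ≥
p1 = 2, p2 = 2 ↦ 2  <
p1 = 2, p2 = 3 ↦ 1  <
p1 = 3, p2 = 0 ↦ 3  ≥
p1 = 3, p2 = 1 ↦ 3  ≥
p1 = 3, p2 = 2 ↦ 2  <
p1 = 3, p2 = 3 ↦ 0  <
So 8 of the 16 assignments meet the threshold.

8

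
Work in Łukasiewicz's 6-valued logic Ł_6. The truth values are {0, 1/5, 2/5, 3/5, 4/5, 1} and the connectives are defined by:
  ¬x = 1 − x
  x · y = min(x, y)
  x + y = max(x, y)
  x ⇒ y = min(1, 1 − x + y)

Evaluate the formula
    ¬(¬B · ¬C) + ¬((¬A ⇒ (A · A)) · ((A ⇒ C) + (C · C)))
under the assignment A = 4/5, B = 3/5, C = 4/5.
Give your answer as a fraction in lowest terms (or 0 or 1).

¬B = ¬3/5 = 2/5
¬C = ¬4/5 = 1/5
¬B · ¬C = 2/5 · 1/5 = 1/5
¬(¬B · ¬C) = ¬1/5 = 4/5
¬A = ¬4/5 = 1/5
A · A = 4/5 · 4/5 = 4/5
¬A ⇒ (A · A) = 1/5 ⇒ 4/5 = 1
A ⇒ C = 4/5 ⇒ 4/5 = 1
C · C = 4/5 · 4/5 = 4/5
(A ⇒ C) + (C · C) = 1 + 4/5 = 1
(¬A ⇒ (A · A)) · ((A ⇒ C) + (C · C)) = 1 · 1 = 1
¬((¬A ⇒ (A · A)) · ((A ⇒ C) + (C · C))) = ¬1 = 0
¬(¬B · ¬C) + ¬((¬A ⇒ (A · A)) · ((A ⇒ C) + (C · C))) = 4/5 + 0 = 4/5

4/5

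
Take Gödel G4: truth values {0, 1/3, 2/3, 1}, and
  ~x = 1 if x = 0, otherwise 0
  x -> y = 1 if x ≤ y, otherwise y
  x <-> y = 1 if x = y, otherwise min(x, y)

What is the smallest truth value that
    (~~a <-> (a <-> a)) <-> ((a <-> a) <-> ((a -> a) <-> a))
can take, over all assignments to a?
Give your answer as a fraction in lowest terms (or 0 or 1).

Take a = 1/3:
~a = ~1/3 = 0
~~a = ~0 = 1
a <-> a = 1/3 <-> 1/3 = 1
~~a <-> (a <-> a) = 1 <-> 1 = 1
a <-> a = 1/3 <-> 1/3 = 1
a -> a = 1/3 -> 1/3 = 1
(a -> a) <-> a = 1 <-> 1/3 = 1/3
(a <-> a) <-> ((a -> a) <-> a) = 1 <-> 1/3 = 1/3
(~~a <-> (a <-> a)) <-> ((a <-> a) <-> ((a -> a) <-> a)) = 1 <-> 1/3 = 1/3
No assignment yields a value below 1/3, so this is the minimum.

1/3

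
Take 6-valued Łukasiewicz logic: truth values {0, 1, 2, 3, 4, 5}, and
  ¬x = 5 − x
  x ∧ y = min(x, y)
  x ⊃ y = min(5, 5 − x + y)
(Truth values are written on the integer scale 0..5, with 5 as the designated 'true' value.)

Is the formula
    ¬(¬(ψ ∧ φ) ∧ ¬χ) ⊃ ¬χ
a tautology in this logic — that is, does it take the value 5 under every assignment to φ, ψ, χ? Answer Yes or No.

No

Counterexample: take φ = 0, ψ = 0, χ = 3.
ψ ∧ φ = 0 ∧ 0 = 0
¬(ψ ∧ φ) = ¬0 = 5
¬χ = ¬3 = 2
¬(ψ ∧ φ) ∧ ¬χ = 5 ∧ 2 = 2
¬(¬(ψ ∧ φ) ∧ ¬χ) = ¬2 = 3
¬(¬(ψ ∧ φ) ∧ ¬χ) ⊃ ¬χ = 3 ⊃ 2 = 4
This gives 4 ≠ 5.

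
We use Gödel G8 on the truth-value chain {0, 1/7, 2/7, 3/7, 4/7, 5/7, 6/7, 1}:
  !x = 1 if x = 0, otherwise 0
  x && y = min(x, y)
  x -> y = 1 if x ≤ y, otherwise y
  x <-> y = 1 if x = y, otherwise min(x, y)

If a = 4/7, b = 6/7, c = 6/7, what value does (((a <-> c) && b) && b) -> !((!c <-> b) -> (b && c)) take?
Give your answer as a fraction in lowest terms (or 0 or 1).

0

a <-> c = 4/7 <-> 6/7 = 4/7
(a <-> c) && b = 4/7 && 6/7 = 4/7
((a <-> c) && b) && b = 4/7 && 6/7 = 4/7
!c = !6/7 = 0
!c <-> b = 0 <-> 6/7 = 0
b && c = 6/7 && 6/7 = 6/7
(!c <-> b) -> (b && c) = 0 -> 6/7 = 1
!((!c <-> b) -> (b && c)) = !1 = 0
(((a <-> c) && b) && b) -> !((!c <-> b) -> (b && c)) = 4/7 -> 0 = 0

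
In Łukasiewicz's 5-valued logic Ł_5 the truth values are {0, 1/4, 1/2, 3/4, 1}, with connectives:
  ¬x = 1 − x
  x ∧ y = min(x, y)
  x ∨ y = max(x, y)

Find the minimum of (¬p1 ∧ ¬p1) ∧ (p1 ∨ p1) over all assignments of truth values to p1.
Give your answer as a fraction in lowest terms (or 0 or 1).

0

Take p1 = 0:
¬p1 = ¬0 = 1
¬p1 = ¬0 = 1
¬p1 ∧ ¬p1 = 1 ∧ 1 = 1
p1 ∨ p1 = 0 ∨ 0 = 0
(¬p1 ∧ ¬p1) ∧ (p1 ∨ p1) = 1 ∧ 0 = 0
No assignment yields a value below 0, so this is the minimum.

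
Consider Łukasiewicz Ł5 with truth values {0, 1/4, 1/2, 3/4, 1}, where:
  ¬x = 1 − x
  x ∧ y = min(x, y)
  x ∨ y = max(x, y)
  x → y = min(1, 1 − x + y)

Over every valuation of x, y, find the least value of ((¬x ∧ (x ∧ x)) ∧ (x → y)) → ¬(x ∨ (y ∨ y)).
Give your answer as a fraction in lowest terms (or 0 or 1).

Take x = 1/2, y = 1:
¬x = ¬1/2 = 1/2
x ∧ x = 1/2 ∧ 1/2 = 1/2
¬x ∧ (x ∧ x) = 1/2 ∧ 1/2 = 1/2
x → y = 1/2 → 1 = 1
(¬x ∧ (x ∧ x)) ∧ (x → y) = 1/2 ∧ 1 = 1/2
y ∨ y = 1 ∨ 1 = 1
x ∨ (y ∨ y) = 1/2 ∨ 1 = 1
¬(x ∨ (y ∨ y)) = ¬1 = 0
((¬x ∧ (x ∧ x)) ∧ (x → y)) → ¬(x ∨ (y ∨ y)) = 1/2 → 0 = 1/2
No assignment yields a value below 1/2, so this is the minimum.

1/2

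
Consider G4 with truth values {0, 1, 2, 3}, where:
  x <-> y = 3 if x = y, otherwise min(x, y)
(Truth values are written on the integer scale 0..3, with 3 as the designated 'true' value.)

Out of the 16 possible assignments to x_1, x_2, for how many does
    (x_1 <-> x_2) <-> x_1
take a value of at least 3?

x_1 = 0, x_2 = 0 ↦ 0  <
x_1 = 0, x_2 = 1 ↦ 3  ≥
x_1 = 0, x_2 = 2 ↦ 3  ≥
x_1 = 0, x_2 = 3 ↦ 3  ≥
x_1 = 1, x_2 = 0 ↦ 0  <
x_1 = 1, x_2 = 1 ↦ 1  <
x_1 = 1, x_2 = 2 ↦ 3  ≥
x_1 = 1, x_2 = 3 ↦ 3  ≥
x_1 = 2, x_2 = 0 ↦ 0  <
x_1 = 2, x_2 = 1 ↦ 1  <
x_1 = 2, x_2 = 2 ↦ 2  <
x_1 = 2, x_2 = 3 ↦ 3  ≥
x_1 = 3, x_2 = 0 ↦ 0  <
x_1 = 3, x_2 = 1 ↦ 1  <
x_1 = 3, x_2 = 2 ↦ 2  <
x_1 = 3, x_2 = 3 ↦ 3  ≥
So 7 of the 16 assignments meet the threshold.

7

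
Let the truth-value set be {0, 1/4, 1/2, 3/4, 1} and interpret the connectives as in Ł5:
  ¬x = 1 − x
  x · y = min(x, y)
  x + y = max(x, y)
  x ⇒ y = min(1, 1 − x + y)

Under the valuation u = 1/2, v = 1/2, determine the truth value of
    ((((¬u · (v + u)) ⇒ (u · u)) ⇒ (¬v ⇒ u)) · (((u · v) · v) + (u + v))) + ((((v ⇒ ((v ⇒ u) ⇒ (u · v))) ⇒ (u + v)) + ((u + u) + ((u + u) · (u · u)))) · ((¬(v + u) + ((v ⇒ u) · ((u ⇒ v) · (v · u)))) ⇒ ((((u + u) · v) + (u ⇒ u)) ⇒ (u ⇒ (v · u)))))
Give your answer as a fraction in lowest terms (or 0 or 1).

1/2

¬u = ¬1/2 = 1/2
v + u = 1/2 + 1/2 = 1/2
¬u · (v + u) = 1/2 · 1/2 = 1/2
u · u = 1/2 · 1/2 = 1/2
(¬u · (v + u)) ⇒ (u · u) = 1/2 ⇒ 1/2 = 1
¬v = ¬1/2 = 1/2
¬v ⇒ u = 1/2 ⇒ 1/2 = 1
((¬u · (v + u)) ⇒ (u · u)) ⇒ (¬v ⇒ u) = 1 ⇒ 1 = 1
u · v = 1/2 · 1/2 = 1/2
(u · v) · v = 1/2 · 1/2 = 1/2
u + v = 1/2 + 1/2 = 1/2
((u · v) · v) + (u + v) = 1/2 + 1/2 = 1/2
(((¬u · (v + u)) ⇒ (u · u)) ⇒ (¬v ⇒ u)) · (((u · v) · v) + (u + v)) = 1 · 1/2 = 1/2
v ⇒ u = 1/2 ⇒ 1/2 = 1
u · v = 1/2 · 1/2 = 1/2
(v ⇒ u) ⇒ (u · v) = 1 ⇒ 1/2 = 1/2
v ⇒ ((v ⇒ u) ⇒ (u · v)) = 1/2 ⇒ 1/2 = 1
u + v = 1/2 + 1/2 = 1/2
(v ⇒ ((v ⇒ u) ⇒ (u · v))) ⇒ (u + v) = 1 ⇒ 1/2 = 1/2
u + u = 1/2 + 1/2 = 1/2
u + u = 1/2 + 1/2 = 1/2
u · u = 1/2 · 1/2 = 1/2
(u + u) · (u · u) = 1/2 · 1/2 = 1/2
(u + u) + ((u + u) · (u · u)) = 1/2 + 1/2 = 1/2
((v ⇒ ((v ⇒ u) ⇒ (u · v))) ⇒ (u + v)) + ((u + u) + ((u + u) · (u · u))) = 1/2 + 1/2 = 1/2
v + u = 1/2 + 1/2 = 1/2
¬(v + u) = ¬1/2 = 1/2
v ⇒ u = 1/2 ⇒ 1/2 = 1
u ⇒ v = 1/2 ⇒ 1/2 = 1
v · u = 1/2 · 1/2 = 1/2
(u ⇒ v) · (v · u) = 1 · 1/2 = 1/2
(v ⇒ u) · ((u ⇒ v) · (v · u)) = 1 · 1/2 = 1/2
¬(v + u) + ((v ⇒ u) · ((u ⇒ v) · (v · u))) = 1/2 + 1/2 = 1/2
u + u = 1/2 + 1/2 = 1/2
(u + u) · v = 1/2 · 1/2 = 1/2
u ⇒ u = 1/2 ⇒ 1/2 = 1
((u + u) · v) + (u ⇒ u) = 1/2 + 1 = 1
v · u = 1/2 · 1/2 = 1/2
u ⇒ (v · u) = 1/2 ⇒ 1/2 = 1
(((u + u) · v) + (u ⇒ u)) ⇒ (u ⇒ (v · u)) = 1 ⇒ 1 = 1
(¬(v + u) + ((v ⇒ u) · ((u ⇒ v) · (v · u)))) ⇒ ((((u + u) · v) + (u ⇒ u)) ⇒ (u ⇒ (v · u))) = 1/2 ⇒ 1 = 1
(((v ⇒ ((v ⇒ u) ⇒ (u · v))) ⇒ (u + v)) + ((u + u) + ((u + u) · (u · u)))) · ((¬(v + u) + ((v ⇒ u) · ((u ⇒ v) · (v · u)))) ⇒ ((((u + u) · v) + (u ⇒ u)) ⇒ (u ⇒ (v · u)))) = 1/2 · 1 = 1/2
((((¬u · (v + u)) ⇒ (u · u)) ⇒ (¬v ⇒ u)) · (((u · v) · v) + (u + v))) + ((((v ⇒ ((v ⇒ u) ⇒ (u · v))) ⇒ (u + v)) + ((u + u) + ((u + u) · (u · u)))) · ((¬(v + u) + ((v ⇒ u) · ((u ⇒ v) · (v · u)))) ⇒ ((((u + u) · v) + (u ⇒ u)) ⇒ (u ⇒ (v · u))))) = 1/2 + 1/2 = 1/2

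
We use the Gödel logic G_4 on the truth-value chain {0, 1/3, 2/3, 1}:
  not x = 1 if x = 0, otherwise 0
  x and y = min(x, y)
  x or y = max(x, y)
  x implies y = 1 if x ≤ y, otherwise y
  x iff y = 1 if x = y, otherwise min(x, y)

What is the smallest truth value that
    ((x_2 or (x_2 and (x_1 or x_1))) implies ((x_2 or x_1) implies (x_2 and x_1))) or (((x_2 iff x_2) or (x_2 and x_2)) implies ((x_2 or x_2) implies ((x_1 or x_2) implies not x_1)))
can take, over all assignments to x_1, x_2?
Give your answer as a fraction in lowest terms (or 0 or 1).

1/3

Take x_1 = 1/3, x_2 = 2/3:
x_1 or x_1 = 1/3 or 1/3 = 1/3
x_2 and (x_1 or x_1) = 2/3 and 1/3 = 1/3
x_2 or (x_2 and (x_1 or x_1)) = 2/3 or 1/3 = 2/3
x_2 or x_1 = 2/3 or 1/3 = 2/3
x_2 and x_1 = 2/3 and 1/3 = 1/3
(x_2 or x_1) implies (x_2 and x_1) = 2/3 implies 1/3 = 1/3
(x_2 or (x_2 and (x_1 or x_1))) implies ((x_2 or x_1) implies (x_2 and x_1)) = 2/3 implies 1/3 = 1/3
x_2 iff x_2 = 2/3 iff 2/3 = 1
x_2 and x_2 = 2/3 and 2/3 = 2/3
(x_2 iff x_2) or (x_2 and x_2) = 1 or 2/3 = 1
x_2 or x_2 = 2/3 or 2/3 = 2/3
x_1 or x_2 = 1/3 or 2/3 = 2/3
not x_1 = not 1/3 = 0
(x_1 or x_2) implies not x_1 = 2/3 implies 0 = 0
(x_2 or x_2) implies ((x_1 or x_2) implies not x_1) = 2/3 implies 0 = 0
((x_2 iff x_2) or (x_2 and x_2)) implies ((x_2 or x_2) implies ((x_1 or x_2) implies not x_1)) = 1 implies 0 = 0
((x_2 or (x_2 and (x_1 or x_1))) implies ((x_2 or x_1) implies (x_2 and x_1))) or (((x_2 iff x_2) or (x_2 and x_2)) implies ((x_2 or x_2) implies ((x_1 or x_2) implies not x_1))) = 1/3 or 0 = 1/3
No assignment yields a value below 1/3, so this is the minimum.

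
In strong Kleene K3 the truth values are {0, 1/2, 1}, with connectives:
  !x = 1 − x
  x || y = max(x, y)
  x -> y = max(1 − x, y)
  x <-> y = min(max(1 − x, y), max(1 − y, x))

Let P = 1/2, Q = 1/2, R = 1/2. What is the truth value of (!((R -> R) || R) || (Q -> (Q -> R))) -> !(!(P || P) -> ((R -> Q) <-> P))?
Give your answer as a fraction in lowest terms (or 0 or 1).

R -> R = 1/2 -> 1/2 = 1/2
(R -> R) || R = 1/2 || 1/2 = 1/2
!((R -> R) || R) = !1/2 = 1/2
Q -> R = 1/2 -> 1/2 = 1/2
Q -> (Q -> R) = 1/2 -> 1/2 = 1/2
!((R -> R) || R) || (Q -> (Q -> R)) = 1/2 || 1/2 = 1/2
P || P = 1/2 || 1/2 = 1/2
!(P || P) = !1/2 = 1/2
R -> Q = 1/2 -> 1/2 = 1/2
(R -> Q) <-> P = 1/2 <-> 1/2 = 1/2
!(P || P) -> ((R -> Q) <-> P) = 1/2 -> 1/2 = 1/2
!(!(P || P) -> ((R -> Q) <-> P)) = !1/2 = 1/2
(!((R -> R) || R) || (Q -> (Q -> R))) -> !(!(P || P) -> ((R -> Q) <-> P)) = 1/2 -> 1/2 = 1/2

1/2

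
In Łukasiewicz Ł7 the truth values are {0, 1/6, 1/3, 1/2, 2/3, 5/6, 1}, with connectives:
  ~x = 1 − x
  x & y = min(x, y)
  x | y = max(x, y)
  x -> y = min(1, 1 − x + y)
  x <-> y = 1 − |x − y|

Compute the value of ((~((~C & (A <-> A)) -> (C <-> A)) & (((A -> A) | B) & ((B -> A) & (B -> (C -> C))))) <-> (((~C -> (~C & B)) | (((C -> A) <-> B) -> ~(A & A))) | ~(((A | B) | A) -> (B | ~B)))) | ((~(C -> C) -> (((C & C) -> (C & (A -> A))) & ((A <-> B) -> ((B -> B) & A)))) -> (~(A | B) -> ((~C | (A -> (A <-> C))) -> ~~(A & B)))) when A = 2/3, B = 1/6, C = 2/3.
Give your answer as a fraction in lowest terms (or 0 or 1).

~C = ~2/3 = 1/3
A <-> A = 2/3 <-> 2/3 = 1
~C & (A <-> A) = 1/3 & 1 = 1/3
C <-> A = 2/3 <-> 2/3 = 1
(~C & (A <-> A)) -> (C <-> A) = 1/3 -> 1 = 1
~((~C & (A <-> A)) -> (C <-> A)) = ~1 = 0
A -> A = 2/3 -> 2/3 = 1
(A -> A) | B = 1 | 1/6 = 1
B -> A = 1/6 -> 2/3 = 1
C -> C = 2/3 -> 2/3 = 1
B -> (C -> C) = 1/6 -> 1 = 1
(B -> A) & (B -> (C -> C)) = 1 & 1 = 1
((A -> A) | B) & ((B -> A) & (B -> (C -> C))) = 1 & 1 = 1
~((~C & (A <-> A)) -> (C <-> A)) & (((A -> A) | B) & ((B -> A) & (B -> (C -> C)))) = 0 & 1 = 0
~C = ~2/3 = 1/3
~C = ~2/3 = 1/3
~C & B = 1/3 & 1/6 = 1/6
~C -> (~C & B) = 1/3 -> 1/6 = 5/6
C -> A = 2/3 -> 2/3 = 1
(C -> A) <-> B = 1 <-> 1/6 = 1/6
A & A = 2/3 & 2/3 = 2/3
~(A & A) = ~2/3 = 1/3
((C -> A) <-> B) -> ~(A & A) = 1/6 -> 1/3 = 1
(~C -> (~C & B)) | (((C -> A) <-> B) -> ~(A & A)) = 5/6 | 1 = 1
A | B = 2/3 | 1/6 = 2/3
(A | B) | A = 2/3 | 2/3 = 2/3
~B = ~1/6 = 5/6
B | ~B = 1/6 | 5/6 = 5/6
((A | B) | A) -> (B | ~B) = 2/3 -> 5/6 = 1
~(((A | B) | A) -> (B | ~B)) = ~1 = 0
((~C -> (~C & B)) | (((C -> A) <-> B) -> ~(A & A))) | ~(((A | B) | A) -> (B | ~B)) = 1 | 0 = 1
(~((~C & (A <-> A)) -> (C <-> A)) & (((A -> A) | B) & ((B -> A) & (B -> (C -> C))))) <-> (((~C -> (~C & B)) | (((C -> A) <-> B) -> ~(A & A))) | ~(((A | B) | A) -> (B | ~B))) = 0 <-> 1 = 0
C -> C = 2/3 -> 2/3 = 1
~(C -> C) = ~1 = 0
C & C = 2/3 & 2/3 = 2/3
A -> A = 2/3 -> 2/3 = 1
C & (A -> A) = 2/3 & 1 = 2/3
(C & C) -> (C & (A -> A)) = 2/3 -> 2/3 = 1
A <-> B = 2/3 <-> 1/6 = 1/2
B -> B = 1/6 -> 1/6 = 1
(B -> B) & A = 1 & 2/3 = 2/3
(A <-> B) -> ((B -> B) & A) = 1/2 -> 2/3 = 1
((C & C) -> (C & (A -> A))) & ((A <-> B) -> ((B -> B) & A)) = 1 & 1 = 1
~(C -> C) -> (((C & C) -> (C & (A -> A))) & ((A <-> B) -> ((B -> B) & A))) = 0 -> 1 = 1
A | B = 2/3 | 1/6 = 2/3
~(A | B) = ~2/3 = 1/3
~C = ~2/3 = 1/3
A <-> C = 2/3 <-> 2/3 = 1
A -> (A <-> C) = 2/3 -> 1 = 1
~C | (A -> (A <-> C)) = 1/3 | 1 = 1
A & B = 2/3 & 1/6 = 1/6
~(A & B) = ~1/6 = 5/6
~~(A & B) = ~5/6 = 1/6
(~C | (A -> (A <-> C))) -> ~~(A & B) = 1 -> 1/6 = 1/6
~(A | B) -> ((~C | (A -> (A <-> C))) -> ~~(A & B)) = 1/3 -> 1/6 = 5/6
(~(C -> C) -> (((C & C) -> (C & (A -> A))) & ((A <-> B) -> ((B -> B) & A)))) -> (~(A | B) -> ((~C | (A -> (A <-> C))) -> ~~(A & B))) = 1 -> 5/6 = 5/6
((~((~C & (A <-> A)) -> (C <-> A)) & (((A -> A) | B) & ((B -> A) & (B -> (C -> C))))) <-> (((~C -> (~C & B)) | (((C -> A) <-> B) -> ~(A & A))) | ~(((A | B) | A) -> (B | ~B)))) | ((~(C -> C) -> (((C & C) -> (C & (A -> A))) & ((A <-> B) -> ((B -> B) & A)))) -> (~(A | B) -> ((~C | (A -> (A <-> C))) -> ~~(A & B)))) = 0 | 5/6 = 5/6

5/6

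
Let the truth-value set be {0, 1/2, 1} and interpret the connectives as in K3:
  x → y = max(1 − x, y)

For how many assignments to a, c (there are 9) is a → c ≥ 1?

a = 0, c = 0 ↦ 1  ≥
a = 0, c = 1/2 ↦ 1  ≥
a = 0, c = 1 ↦ 1  ≥
a = 1/2, c = 0 ↦ 1/2  <
a = 1/2, c = 1/2 ↦ 1/2  <
a = 1/2, c = 1 ↦ 1  ≥
a = 1, c = 0 ↦ 0  <
a = 1, c = 1/2 ↦ 1/2  <
a = 1, c = 1 ↦ 1  ≥
So 5 of the 9 assignments meet the threshold.

5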